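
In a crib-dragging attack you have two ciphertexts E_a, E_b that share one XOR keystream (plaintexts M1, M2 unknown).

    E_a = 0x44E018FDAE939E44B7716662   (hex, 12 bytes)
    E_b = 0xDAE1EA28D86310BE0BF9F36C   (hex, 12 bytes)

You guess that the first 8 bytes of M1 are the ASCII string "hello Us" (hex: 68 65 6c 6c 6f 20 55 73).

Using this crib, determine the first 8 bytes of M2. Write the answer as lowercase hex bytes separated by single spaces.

f6 64 9e b9 19 d0 db 89

First, E_a ⊕ E_b = (M1 ⊕ K) ⊕ (M2 ⊕ K) = M1 ⊕ M2, so the key drops out. Then M2 = (M1 ⊕ M2) ⊕ M1 over the first 8 bytes.
byte 0: (44 ⊕ da) ⊕ 68 = 9e ⊕ 68 = f6
byte 1: (e0 ⊕ e1) ⊕ 65 = 01 ⊕ 65 = 64
byte 2: (18 ⊕ ea) ⊕ 6c = f2 ⊕ 6c = 9e
byte 3: (fd ⊕ 28) ⊕ 6c = d5 ⊕ 6c = b9
byte 4: (ae ⊕ d8) ⊕ 6f = 76 ⊕ 6f = 19
byte 5: (93 ⊕ 63) ⊕ 20 = f0 ⊕ 20 = d0
byte 6: (9e ⊕ 10) ⊕ 55 = 8e ⊕ 55 = db
byte 7: (44 ⊕ be) ⊕ 73 = fa ⊕ 73 = 89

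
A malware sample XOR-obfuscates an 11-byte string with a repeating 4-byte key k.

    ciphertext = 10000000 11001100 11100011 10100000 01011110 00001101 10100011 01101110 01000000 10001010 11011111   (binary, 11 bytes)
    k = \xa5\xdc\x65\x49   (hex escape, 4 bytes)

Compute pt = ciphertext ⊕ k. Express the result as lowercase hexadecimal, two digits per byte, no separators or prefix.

251086e9fbd1c627e556ba

The 4-byte key repeats, so the effective keystream is a5 dc 65 49 a5 dc 65 49 a5 dc 65.
byte 0: 128 XOR 165 =  37
byte 1: 204 XOR 220 =  16
byte 2: 227 XOR 101 = 134
byte 3: 160 XOR  73 = 233
byte 4:  94 XOR 165 = 251
byte 5:  13 XOR 220 = 209
byte 6: 163 XOR 101 = 198
byte 7: 110 XOR  73 =  39
byte 8:  64 XOR 165 = 229
byte 9: 138 XOR 220 =  86
byte 10: 223 XOR 101 = 186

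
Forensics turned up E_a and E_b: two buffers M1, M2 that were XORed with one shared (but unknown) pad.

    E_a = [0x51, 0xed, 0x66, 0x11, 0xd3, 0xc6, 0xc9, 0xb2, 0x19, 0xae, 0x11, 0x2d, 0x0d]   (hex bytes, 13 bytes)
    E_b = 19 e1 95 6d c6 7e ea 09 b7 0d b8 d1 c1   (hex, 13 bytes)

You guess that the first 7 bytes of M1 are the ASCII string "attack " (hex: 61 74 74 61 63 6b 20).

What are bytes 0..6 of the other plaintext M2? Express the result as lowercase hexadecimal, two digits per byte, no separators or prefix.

First, E_a ⊕ E_b = (M1 ⊕ K) ⊕ (M2 ⊕ K) = M1 ⊕ M2, so the key drops out. Then M2 = (M1 ⊕ M2) ⊕ M1 over the first 7 bytes.
byte 0: (51 XOR 19) XOR 61 = 48 XOR 61 = 29
byte 1: (ed XOR e1) XOR 74 = 0c XOR 74 = 78
byte 2: (66 XOR 95) XOR 74 = f3 XOR 74 = 87
byte 3: (11 XOR 6d) XOR 61 = 7c XOR 61 = 1d
byte 4: (d3 XOR c6) XOR 63 = 15 XOR 63 = 76
byte 5: (c6 XOR 7e) XOR 6b = b8 XOR 6b = d3
byte 6: (c9 XOR ea) XOR 20 = 23 XOR 20 = 03

2978871d76d303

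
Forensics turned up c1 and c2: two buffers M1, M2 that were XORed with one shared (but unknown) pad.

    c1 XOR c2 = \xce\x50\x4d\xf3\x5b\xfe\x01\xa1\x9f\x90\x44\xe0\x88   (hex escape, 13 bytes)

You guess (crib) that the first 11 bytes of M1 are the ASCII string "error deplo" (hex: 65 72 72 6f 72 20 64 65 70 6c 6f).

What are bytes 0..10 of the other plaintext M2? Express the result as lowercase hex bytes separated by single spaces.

Since c1 ⊕ c2 = M1 ⊕ M2, XORing with the guessed M1 bytes yields the corresponding M2 bytes: M2 = (c1 ⊕ c2) ⊕ M1.
byte 0: 11001110 XOR 01100101 = 10101011
byte 1: 01010000 XOR 01110010 = 00100010
byte 2: 01001101 XOR 01110010 = 00111111
byte 3: 11110011 XOR 01101111 = 10011100
byte 4: 01011011 XOR 01110010 = 00101001
byte 5: 11111110 XOR 00100000 = 11011110
byte 6: 00000001 XOR 01100100 = 01100101
byte 7: 10100001 XOR 01100101 = 11000100
byte 8: 10011111 XOR 01110000 = 11101111
byte 9: 10010000 XOR 01101100 = 11111100
byte 10: 01000100 XOR 01101111 = 00101011

ab 22 3f 9c 29 de 65 c4 ef fc 2b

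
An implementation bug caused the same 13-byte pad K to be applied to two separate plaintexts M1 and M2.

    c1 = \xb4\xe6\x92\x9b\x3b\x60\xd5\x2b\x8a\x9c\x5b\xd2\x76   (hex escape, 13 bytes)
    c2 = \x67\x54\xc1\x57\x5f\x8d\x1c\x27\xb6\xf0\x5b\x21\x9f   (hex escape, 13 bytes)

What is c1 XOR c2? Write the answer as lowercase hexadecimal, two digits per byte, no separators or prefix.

c1 ⊕ c2 = (M1 ⊕ K) ⊕ (M2 ⊕ K) = M1 ⊕ M2 — the shared key cancels under XOR.
10110100 xor 01100111 = 11010011
11100110 xor 01010100 = 10110010
10010010 xor 11000001 = 01010011
10011011 xor 01010111 = 11001100
00111011 xor 01011111 = 01100100
01100000 xor 10001101 = 11101101
11010101 xor 00011100 = 11001001
00101011 xor 00100111 = 00001100
10001010 xor 10110110 = 00111100
10011100 xor 11110000 = 01101100
01011011 xor 01011011 = 00000000
11010010 xor 00100001 = 11110011
01110110 xor 10011111 = 11101001

d3b253cc64edc90c3c6c00f3e9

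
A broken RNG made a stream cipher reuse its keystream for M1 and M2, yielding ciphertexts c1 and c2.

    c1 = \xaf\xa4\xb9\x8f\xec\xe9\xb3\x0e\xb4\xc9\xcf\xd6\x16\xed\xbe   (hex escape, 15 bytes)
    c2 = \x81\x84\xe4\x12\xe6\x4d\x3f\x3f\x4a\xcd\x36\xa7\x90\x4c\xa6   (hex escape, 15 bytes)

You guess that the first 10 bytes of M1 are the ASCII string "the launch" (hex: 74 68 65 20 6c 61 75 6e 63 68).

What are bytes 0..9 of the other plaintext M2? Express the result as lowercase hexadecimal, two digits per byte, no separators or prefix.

5a4838bd66c5f95f9d6c

First, c1 ⊕ c2 = (M1 ⊕ K) ⊕ (M2 ⊕ K) = M1 ⊕ M2, so the key drops out. Then M2 = (M1 ⊕ M2) ⊕ M1 over the first 10 bytes.
byte 0: (af ^ 81) ^ 74 = 2e ^ 74 = 5a
byte 1: (a4 ^ 84) ^ 68 = 20 ^ 68 = 48
byte 2: (b9 ^ e4) ^ 65 = 5d ^ 65 = 38
byte 3: (8f ^ 12) ^ 20 = 9d ^ 20 = bd
byte 4: (ec ^ e6) ^ 6c = 0a ^ 6c = 66
byte 5: (e9 ^ 4d) ^ 61 = a4 ^ 61 = c5
byte 6: (b3 ^ 3f) ^ 75 = 8c ^ 75 = f9
byte 7: (0e ^ 3f) ^ 6e = 31 ^ 6e = 5f
byte 8: (b4 ^ 4a) ^ 63 = fe ^ 63 = 9d
byte 9: (c9 ^ cd) ^ 68 = 04 ^ 68 = 6c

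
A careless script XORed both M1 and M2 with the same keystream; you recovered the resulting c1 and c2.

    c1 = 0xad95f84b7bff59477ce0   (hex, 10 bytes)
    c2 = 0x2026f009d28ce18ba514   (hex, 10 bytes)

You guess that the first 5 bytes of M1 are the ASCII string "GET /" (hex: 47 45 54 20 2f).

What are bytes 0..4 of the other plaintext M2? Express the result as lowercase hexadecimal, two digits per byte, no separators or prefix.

caf65c6286

First, c1 ⊕ c2 = (M1 ⊕ K) ⊕ (M2 ⊕ K) = M1 ⊕ M2, so the key drops out. Then M2 = (M1 ⊕ M2) ⊕ M1 over the first 5 bytes.
byte 0: (ad xor 20) xor 47 = 8d xor 47 = ca
byte 1: (95 xor 26) xor 45 = b3 xor 45 = f6
byte 2: (f8 xor f0) xor 54 = 08 xor 54 = 5c
byte 3: (4b xor 09) xor 20 = 42 xor 20 = 62
byte 4: (7b xor d2) xor 2f = a9 xor 2f = 86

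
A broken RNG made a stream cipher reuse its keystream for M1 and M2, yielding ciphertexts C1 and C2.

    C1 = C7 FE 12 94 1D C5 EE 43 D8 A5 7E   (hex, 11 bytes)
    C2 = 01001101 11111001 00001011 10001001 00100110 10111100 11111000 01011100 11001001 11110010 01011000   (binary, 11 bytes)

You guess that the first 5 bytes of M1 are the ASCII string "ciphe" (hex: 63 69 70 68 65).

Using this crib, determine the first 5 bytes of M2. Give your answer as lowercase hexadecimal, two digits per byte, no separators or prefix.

e96e69755e

First, C1 ⊕ C2 = (M1 ⊕ K) ⊕ (M2 ⊕ K) = M1 ⊕ M2, so the key drops out. Then M2 = (M1 ⊕ M2) ⊕ M1 over the first 5 bytes.
byte 0: (c7 xor 4d) xor 63 = 8a xor 63 = e9
byte 1: (fe xor f9) xor 69 = 07 xor 69 = 6e
byte 2: (12 xor 0b) xor 70 = 19 xor 70 = 69
byte 3: (94 xor 89) xor 68 = 1d xor 68 = 75
byte 4: (1d xor 26) xor 65 = 3b xor 65 = 5e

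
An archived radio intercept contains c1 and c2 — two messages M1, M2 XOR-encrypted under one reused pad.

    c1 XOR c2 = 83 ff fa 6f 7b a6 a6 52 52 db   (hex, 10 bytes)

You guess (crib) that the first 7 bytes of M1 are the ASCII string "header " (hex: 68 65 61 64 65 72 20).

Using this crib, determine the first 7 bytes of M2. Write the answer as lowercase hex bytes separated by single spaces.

eb 9a 9b 0b 1e d4 86

Since c1 ⊕ c2 = M1 ⊕ M2, XORing with the guessed M1 bytes yields the corresponding M2 bytes: M2 = (c1 ⊕ c2) ⊕ M1.
83 ^ 68 = eb
ff ^ 65 = 9a
fa ^ 61 = 9b
6f ^ 64 = 0b
7b ^ 65 = 1e
a6 ^ 72 = d4
a6 ^ 20 = 86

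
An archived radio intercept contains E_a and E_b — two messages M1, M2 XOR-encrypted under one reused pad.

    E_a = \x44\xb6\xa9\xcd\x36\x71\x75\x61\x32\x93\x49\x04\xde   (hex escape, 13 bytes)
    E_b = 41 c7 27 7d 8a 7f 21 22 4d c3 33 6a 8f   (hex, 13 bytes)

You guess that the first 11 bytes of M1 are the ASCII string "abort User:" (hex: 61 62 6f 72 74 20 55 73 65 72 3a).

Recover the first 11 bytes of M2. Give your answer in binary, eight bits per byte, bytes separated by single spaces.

01100100 00010011 11100001 11000010 11001000 00101110 00000001 00110000 00011010 00100010 01000000

First, E_a ⊕ E_b = (M1 ⊕ K) ⊕ (M2 ⊕ K) = M1 ⊕ M2, so the key drops out. Then M2 = (M1 ⊕ M2) ⊕ M1 over the first 11 bytes.
byte 0: (44 xor 41) xor 61 = 05 xor 61 = 64
byte 1: (b6 xor c7) xor 62 = 71 xor 62 = 13
byte 2: (a9 xor 27) xor 6f = 8e xor 6f = e1
byte 3: (cd xor 7d) xor 72 = b0 xor 72 = c2
byte 4: (36 xor 8a) xor 74 = bc xor 74 = c8
byte 5: (71 xor 7f) xor 20 = 0e xor 20 = 2e
byte 6: (75 xor 21) xor 55 = 54 xor 55 = 01
byte 7: (61 xor 22) xor 73 = 43 xor 73 = 30
byte 8: (32 xor 4d) xor 65 = 7f xor 65 = 1a
byte 9: (93 xor c3) xor 72 = 50 xor 72 = 22
byte 10: (49 xor 33) xor 3a = 7a xor 3a = 40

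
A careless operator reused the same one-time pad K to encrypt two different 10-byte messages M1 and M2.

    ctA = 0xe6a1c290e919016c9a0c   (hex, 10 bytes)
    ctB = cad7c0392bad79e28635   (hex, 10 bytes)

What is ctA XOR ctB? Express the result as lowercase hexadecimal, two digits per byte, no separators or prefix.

ctA ⊕ ctB = (M1 ⊕ K) ⊕ (M2 ⊕ K) = M1 ⊕ M2 — the shared key cancels under XOR.
e6 ^ ca = 2c
a1 ^ d7 = 76
c2 ^ c0 = 02
90 ^ 39 = a9
e9 ^ 2b = c2
19 ^ ad = b4
01 ^ 79 = 78
6c ^ e2 = 8e
9a ^ 86 = 1c
0c ^ 35 = 39

2c7602a9c2b4788e1c39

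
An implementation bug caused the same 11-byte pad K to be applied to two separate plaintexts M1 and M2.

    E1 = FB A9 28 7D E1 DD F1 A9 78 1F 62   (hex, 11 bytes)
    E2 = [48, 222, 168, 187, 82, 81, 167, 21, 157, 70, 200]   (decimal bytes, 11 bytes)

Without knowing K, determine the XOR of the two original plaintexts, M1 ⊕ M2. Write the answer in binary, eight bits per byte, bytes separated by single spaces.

11001011 01110111 10000000 11000110 10110011 10001100 01010110 10111100 11100101 01011001 10101010

E1 ⊕ E2 = (M1 ⊕ K) ⊕ (M2 ⊕ K) = M1 ⊕ M2 — the shared key cancels under XOR.
251 xor  48 = 203
169 xor 222 = 119
 40 xor 168 = 128
125 xor 187 = 198
225 xor  82 = 179
221 xor  81 = 140
241 xor 167 =  86
169 xor  21 = 188
120 xor 157 = 229
 31 xor  70 =  89
 98 xor 200 = 170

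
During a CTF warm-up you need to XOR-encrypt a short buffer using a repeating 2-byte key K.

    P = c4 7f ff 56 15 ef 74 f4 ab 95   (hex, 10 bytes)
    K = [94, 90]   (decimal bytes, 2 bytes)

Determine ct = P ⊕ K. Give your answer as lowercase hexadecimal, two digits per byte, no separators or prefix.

The 2-byte key repeats, so the effective keystream is 5e 5a 5e 5a 5e 5a 5e 5a 5e 5a.
byte 0: c4 ⊕ 5e = 9a
byte 1: 7f ⊕ 5a = 25
byte 2: ff ⊕ 5e = a1
byte 3: 56 ⊕ 5a = 0c
byte 4: 15 ⊕ 5e = 4b
byte 5: ef ⊕ 5a = b5
byte 6: 74 ⊕ 5e = 2a
byte 7: f4 ⊕ 5a = ae
byte 8: ab ⊕ 5e = f5
byte 9: 95 ⊕ 5a = cf

9a25a10c4bb52aaef5cf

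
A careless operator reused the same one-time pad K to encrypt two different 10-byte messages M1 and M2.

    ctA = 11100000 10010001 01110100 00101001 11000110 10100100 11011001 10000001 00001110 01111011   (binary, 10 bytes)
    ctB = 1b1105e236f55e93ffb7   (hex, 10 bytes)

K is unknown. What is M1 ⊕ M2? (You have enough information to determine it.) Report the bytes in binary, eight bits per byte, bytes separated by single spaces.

ctA ⊕ ctB = (M1 ⊕ K) ⊕ (M2 ⊕ K) = M1 ⊕ M2 — the shared key cancels under XOR.
e0 XOR 1b = fb
91 XOR 11 = 80
74 XOR 05 = 71
29 XOR e2 = cb
c6 XOR 36 = f0
a4 XOR f5 = 51
d9 XOR 5e = 87
81 XOR 93 = 12
0e XOR ff = f1
7b XOR b7 = cc

11111011 10000000 01110001 11001011 11110000 01010001 10000111 00010010 11110001 11001100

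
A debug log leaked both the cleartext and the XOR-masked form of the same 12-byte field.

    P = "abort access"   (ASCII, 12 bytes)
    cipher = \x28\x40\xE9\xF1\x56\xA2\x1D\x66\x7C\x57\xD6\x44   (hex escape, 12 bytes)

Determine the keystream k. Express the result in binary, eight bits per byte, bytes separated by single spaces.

01001001 00100010 10000110 10000011 00100010 10000010 01111100 00000101 00011111 00110010 10100101 00110111

Since cipher = P ⊕ k, XORing both sides with P gives k = P ⊕ cipher.
byte 0: 61 ⊕ 28 = 49
byte 1: 62 ⊕ 40 = 22
byte 2: 6f ⊕ e9 = 86
byte 3: 72 ⊕ f1 = 83
byte 4: 74 ⊕ 56 = 22
byte 5: 20 ⊕ a2 = 82
byte 6: 61 ⊕ 1d = 7c
byte 7: 63 ⊕ 66 = 05
byte 8: 63 ⊕ 7c = 1f
byte 9: 65 ⊕ 57 = 32
byte 10: 73 ⊕ d6 = a5
byte 11: 73 ⊕ 44 = 37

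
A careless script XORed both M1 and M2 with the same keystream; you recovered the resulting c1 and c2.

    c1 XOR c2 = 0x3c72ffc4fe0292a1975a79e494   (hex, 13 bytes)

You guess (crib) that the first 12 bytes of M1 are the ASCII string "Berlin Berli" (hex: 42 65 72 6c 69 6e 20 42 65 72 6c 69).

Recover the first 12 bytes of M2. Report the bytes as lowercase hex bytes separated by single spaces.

7e 17 8d a8 97 6c b2 e3 f2 28 15 8d

Since c1 ⊕ c2 = M1 ⊕ M2, XORing with the guessed M1 bytes yields the corresponding M2 bytes: M2 = (c1 ⊕ c2) ⊕ M1.
byte 0: 00111100 XOR 01000010 = 01111110
byte 1: 01110010 XOR 01100101 = 00010111
byte 2: 11111111 XOR 01110010 = 10001101
byte 3: 11000100 XOR 01101100 = 10101000
byte 4: 11111110 XOR 01101001 = 10010111
byte 5: 00000010 XOR 01101110 = 01101100
byte 6: 10010010 XOR 00100000 = 10110010
byte 7: 10100001 XOR 01000010 = 11100011
byte 8: 10010111 XOR 01100101 = 11110010
byte 9: 01011010 XOR 01110010 = 00101000
byte 10: 01111001 XOR 01101100 = 00010101
byte 11: 11100100 XOR 01101001 = 10001101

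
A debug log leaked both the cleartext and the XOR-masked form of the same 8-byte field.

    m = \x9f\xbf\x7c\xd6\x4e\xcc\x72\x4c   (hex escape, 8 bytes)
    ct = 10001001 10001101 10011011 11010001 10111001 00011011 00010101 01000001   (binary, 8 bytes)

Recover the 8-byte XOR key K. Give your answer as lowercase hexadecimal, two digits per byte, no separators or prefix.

1632e707f7d7670d

Since ct = m ⊕ K, XORing both sides with m gives K = m ⊕ ct.
159 ^ 137 =  22
191 ^ 141 =  50
124 ^ 155 = 231
214 ^ 209 =   7
 78 ^ 185 = 247
204 ^  27 = 215
114 ^  21 = 103
 76 ^  65 =  13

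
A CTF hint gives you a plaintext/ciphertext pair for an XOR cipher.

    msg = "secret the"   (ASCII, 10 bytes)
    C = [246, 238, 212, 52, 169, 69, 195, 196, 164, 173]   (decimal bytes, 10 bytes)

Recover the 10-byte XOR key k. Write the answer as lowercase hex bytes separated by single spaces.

85 8b b7 46 cc 31 e3 b0 cc c8

Since C = msg ⊕ k, XORing both sides with msg gives k = msg ⊕ C.
byte 0: 01110011 ⊕ 11110110 = 10000101
byte 1: 01100101 ⊕ 11101110 = 10001011
byte 2: 01100011 ⊕ 11010100 = 10110111
byte 3: 01110010 ⊕ 00110100 = 01000110
byte 4: 01100101 ⊕ 10101001 = 11001100
byte 5: 01110100 ⊕ 01000101 = 00110001
byte 6: 00100000 ⊕ 11000011 = 11100011
byte 7: 01110100 ⊕ 11000100 = 10110000
byte 8: 01101000 ⊕ 10100100 = 11001100
byte 9: 01100101 ⊕ 10101101 = 11001000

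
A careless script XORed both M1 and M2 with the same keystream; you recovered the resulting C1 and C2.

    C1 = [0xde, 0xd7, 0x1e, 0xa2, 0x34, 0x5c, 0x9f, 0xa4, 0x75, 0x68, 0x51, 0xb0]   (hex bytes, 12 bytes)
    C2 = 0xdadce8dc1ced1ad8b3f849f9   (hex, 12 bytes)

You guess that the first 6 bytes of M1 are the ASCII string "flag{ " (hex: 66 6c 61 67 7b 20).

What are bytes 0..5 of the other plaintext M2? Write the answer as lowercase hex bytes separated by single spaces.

First, C1 ⊕ C2 = (M1 ⊕ K) ⊕ (M2 ⊕ K) = M1 ⊕ M2, so the key drops out. Then M2 = (M1 ⊕ M2) ⊕ M1 over the first 6 bytes.
byte 0: (de xor da) xor 66 = 04 xor 66 = 62
byte 1: (d7 xor dc) xor 6c = 0b xor 6c = 67
byte 2: (1e xor e8) xor 61 = f6 xor 61 = 97
byte 3: (a2 xor dc) xor 67 = 7e xor 67 = 19
byte 4: (34 xor 1c) xor 7b = 28 xor 7b = 53
byte 5: (5c xor ed) xor 20 = b1 xor 20 = 91

62 67 97 19 53 91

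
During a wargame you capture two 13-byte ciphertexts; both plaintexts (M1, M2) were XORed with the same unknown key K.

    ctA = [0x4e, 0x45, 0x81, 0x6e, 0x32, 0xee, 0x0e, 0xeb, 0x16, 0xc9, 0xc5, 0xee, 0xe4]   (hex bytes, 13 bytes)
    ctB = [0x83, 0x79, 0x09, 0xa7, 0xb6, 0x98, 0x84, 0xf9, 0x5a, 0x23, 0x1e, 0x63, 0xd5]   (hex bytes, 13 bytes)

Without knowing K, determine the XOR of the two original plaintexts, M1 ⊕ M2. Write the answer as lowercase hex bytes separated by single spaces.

ctA ⊕ ctB = (M1 ⊕ K) ⊕ (M2 ⊕ K) = M1 ⊕ M2 — the shared key cancels under XOR.
01001110 ^ 10000011 = 11001101
01000101 ^ 01111001 = 00111100
10000001 ^ 00001001 = 10001000
01101110 ^ 10100111 = 11001001
00110010 ^ 10110110 = 10000100
11101110 ^ 10011000 = 01110110
00001110 ^ 10000100 = 10001010
11101011 ^ 11111001 = 00010010
00010110 ^ 01011010 = 01001100
11001001 ^ 00100011 = 11101010
11000101 ^ 00011110 = 11011011
11101110 ^ 01100011 = 10001101
11100100 ^ 11010101 = 00110001

cd 3c 88 c9 84 76 8a 12 4c ea db 8d 31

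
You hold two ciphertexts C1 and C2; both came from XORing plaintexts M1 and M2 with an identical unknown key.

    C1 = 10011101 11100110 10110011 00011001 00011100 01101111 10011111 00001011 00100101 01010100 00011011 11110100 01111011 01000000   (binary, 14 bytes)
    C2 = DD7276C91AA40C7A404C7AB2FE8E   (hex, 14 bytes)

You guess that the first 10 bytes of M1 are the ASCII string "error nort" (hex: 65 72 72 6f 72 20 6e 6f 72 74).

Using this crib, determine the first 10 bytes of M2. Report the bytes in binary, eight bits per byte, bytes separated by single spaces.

00100101 11100110 10110111 10111111 01110100 11101011 11111101 00011110 00010111 01101100

First, C1 ⊕ C2 = (M1 ⊕ K) ⊕ (M2 ⊕ K) = M1 ⊕ M2, so the key drops out. Then M2 = (M1 ⊕ M2) ⊕ M1 over the first 10 bytes.
byte 0: (9d ⊕ dd) ⊕ 65 = 40 ⊕ 65 = 25
byte 1: (e6 ⊕ 72) ⊕ 72 = 94 ⊕ 72 = e6
byte 2: (b3 ⊕ 76) ⊕ 72 = c5 ⊕ 72 = b7
byte 3: (19 ⊕ c9) ⊕ 6f = d0 ⊕ 6f = bf
byte 4: (1c ⊕ 1a) ⊕ 72 = 06 ⊕ 72 = 74
byte 5: (6f ⊕ a4) ⊕ 20 = cb ⊕ 20 = eb
byte 6: (9f ⊕ 0c) ⊕ 6e = 93 ⊕ 6e = fd
byte 7: (0b ⊕ 7a) ⊕ 6f = 71 ⊕ 6f = 1e
byte 8: (25 ⊕ 40) ⊕ 72 = 65 ⊕ 72 = 17
byte 9: (54 ⊕ 4c) ⊕ 74 = 18 ⊕ 74 = 6c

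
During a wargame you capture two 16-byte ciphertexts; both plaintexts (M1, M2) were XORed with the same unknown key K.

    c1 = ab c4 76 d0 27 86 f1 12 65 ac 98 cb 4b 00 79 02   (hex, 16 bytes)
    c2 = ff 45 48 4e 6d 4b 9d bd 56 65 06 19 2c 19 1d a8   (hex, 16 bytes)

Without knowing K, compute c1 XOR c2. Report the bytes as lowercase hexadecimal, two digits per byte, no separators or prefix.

c1 ⊕ c2 = (M1 ⊕ K) ⊕ (M2 ⊕ K) = M1 ⊕ M2 — the shared key cancels under XOR.
ab ⊕ ff = 54
c4 ⊕ 45 = 81
76 ⊕ 48 = 3e
d0 ⊕ 4e = 9e
27 ⊕ 6d = 4a
86 ⊕ 4b = cd
f1 ⊕ 9d = 6c
12 ⊕ bd = af
65 ⊕ 56 = 33
ac ⊕ 65 = c9
98 ⊕ 06 = 9e
cb ⊕ 19 = d2
4b ⊕ 2c = 67
00 ⊕ 19 = 19
79 ⊕ 1d = 64
02 ⊕ a8 = aa

54813e9e4acd6caf33c99ed2671964aa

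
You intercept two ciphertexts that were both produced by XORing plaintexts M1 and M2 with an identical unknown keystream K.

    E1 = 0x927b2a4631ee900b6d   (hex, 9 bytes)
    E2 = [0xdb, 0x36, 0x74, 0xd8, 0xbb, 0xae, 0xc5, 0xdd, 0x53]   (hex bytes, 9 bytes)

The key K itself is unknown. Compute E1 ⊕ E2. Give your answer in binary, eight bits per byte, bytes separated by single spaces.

E1 ⊕ E2 = (M1 ⊕ K) ⊕ (M2 ⊕ K) = M1 ⊕ M2 — the shared key cancels under XOR.
byte 0: 146 XOR 219 =  73
byte 1: 123 XOR  54 =  77
byte 2:  42 XOR 116 =  94
byte 3:  70 XOR 216 = 158
byte 4:  49 XOR 187 = 138
byte 5: 238 XOR 174 =  64
byte 6: 144 XOR 197 =  85
byte 7:  11 XOR 221 = 214
byte 8: 109 XOR  83 =  62

01001001 01001101 01011110 10011110 10001010 01000000 01010101 11010110 00111110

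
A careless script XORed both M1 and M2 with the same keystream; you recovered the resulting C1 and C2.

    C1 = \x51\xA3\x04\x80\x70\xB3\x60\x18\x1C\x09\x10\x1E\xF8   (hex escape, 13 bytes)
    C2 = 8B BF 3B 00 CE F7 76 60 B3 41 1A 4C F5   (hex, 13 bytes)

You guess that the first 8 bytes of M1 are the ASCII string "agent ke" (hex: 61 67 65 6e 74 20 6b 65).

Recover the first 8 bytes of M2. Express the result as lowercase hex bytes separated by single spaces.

bb 7b 5a ee ca 64 7d 1d

First, C1 ⊕ C2 = (M1 ⊕ K) ⊕ (M2 ⊕ K) = M1 ⊕ M2, so the key drops out. Then M2 = (M1 ⊕ M2) ⊕ M1 over the first 8 bytes.
byte 0: (51 XOR 8b) XOR 61 = da XOR 61 = bb
byte 1: (a3 XOR bf) XOR 67 = 1c XOR 67 = 7b
byte 2: (04 XOR 3b) XOR 65 = 3f XOR 65 = 5a
byte 3: (80 XOR 00) XOR 6e = 80 XOR 6e = ee
byte 4: (70 XOR ce) XOR 74 = be XOR 74 = ca
byte 5: (b3 XOR f7) XOR 20 = 44 XOR 20 = 64
byte 6: (60 XOR 76) XOR 6b = 16 XOR 6b = 7d
byte 7: (18 XOR 60) XOR 65 = 78 XOR 65 = 1d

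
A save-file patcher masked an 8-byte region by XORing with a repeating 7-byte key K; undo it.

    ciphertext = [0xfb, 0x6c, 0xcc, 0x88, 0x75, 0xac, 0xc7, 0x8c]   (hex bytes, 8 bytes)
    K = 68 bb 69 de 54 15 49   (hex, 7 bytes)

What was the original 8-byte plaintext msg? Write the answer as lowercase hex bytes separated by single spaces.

93 d7 a5 56 21 b9 8e e4

The 7-byte key repeats, so the effective keystream is 68 bb 69 de 54 15 49 68.
byte 0: fb ^ 68 = 93
byte 1: 6c ^ bb = d7
byte 2: cc ^ 69 = a5
byte 3: 88 ^ de = 56
byte 4: 75 ^ 54 = 21
byte 5: ac ^ 15 = b9
byte 6: c7 ^ 49 = 8e
byte 7: 8c ^ 68 = e4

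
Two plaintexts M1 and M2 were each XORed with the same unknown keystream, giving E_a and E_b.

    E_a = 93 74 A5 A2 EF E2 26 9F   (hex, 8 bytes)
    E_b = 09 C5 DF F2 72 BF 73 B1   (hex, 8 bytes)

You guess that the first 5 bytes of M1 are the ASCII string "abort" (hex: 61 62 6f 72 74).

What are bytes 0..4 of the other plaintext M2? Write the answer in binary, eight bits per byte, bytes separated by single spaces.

11111011 11010011 00010101 00100010 11101001

First, E_a ⊕ E_b = (M1 ⊕ K) ⊕ (M2 ⊕ K) = M1 ⊕ M2, so the key drops out. Then M2 = (M1 ⊕ M2) ⊕ M1 over the first 5 bytes.
byte 0: (93 XOR 09) XOR 61 = 9a XOR 61 = fb
byte 1: (74 XOR c5) XOR 62 = b1 XOR 62 = d3
byte 2: (a5 XOR df) XOR 6f = 7a XOR 6f = 15
byte 3: (a2 XOR f2) XOR 72 = 50 XOR 72 = 22
byte 4: (ef XOR 72) XOR 74 = 9d XOR 74 = e9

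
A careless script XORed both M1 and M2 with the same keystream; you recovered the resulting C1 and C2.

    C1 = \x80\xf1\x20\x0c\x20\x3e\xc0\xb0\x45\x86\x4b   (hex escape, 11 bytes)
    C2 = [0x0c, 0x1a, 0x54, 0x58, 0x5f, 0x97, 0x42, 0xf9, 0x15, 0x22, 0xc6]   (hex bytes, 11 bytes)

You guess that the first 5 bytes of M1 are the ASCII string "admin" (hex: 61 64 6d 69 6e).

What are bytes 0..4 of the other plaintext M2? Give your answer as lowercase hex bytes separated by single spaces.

First, C1 ⊕ C2 = (M1 ⊕ K) ⊕ (M2 ⊕ K) = M1 ⊕ M2, so the key drops out. Then M2 = (M1 ⊕ M2) ⊕ M1 over the first 5 bytes.
byte 0: (80 XOR 0c) XOR 61 = 8c XOR 61 = ed
byte 1: (f1 XOR 1a) XOR 64 = eb XOR 64 = 8f
byte 2: (20 XOR 54) XOR 6d = 74 XOR 6d = 19
byte 3: (0c XOR 58) XOR 69 = 54 XOR 69 = 3d
byte 4: (20 XOR 5f) XOR 6e = 7f XOR 6e = 11

ed 8f 19 3d 11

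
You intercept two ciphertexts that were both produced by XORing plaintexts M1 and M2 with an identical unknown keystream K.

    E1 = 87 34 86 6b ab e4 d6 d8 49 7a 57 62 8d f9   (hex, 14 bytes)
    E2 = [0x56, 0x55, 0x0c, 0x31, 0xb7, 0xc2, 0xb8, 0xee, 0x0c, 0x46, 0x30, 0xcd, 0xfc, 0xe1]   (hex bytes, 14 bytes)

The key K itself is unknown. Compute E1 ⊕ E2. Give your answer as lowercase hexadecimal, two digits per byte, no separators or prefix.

d1618a5a1c266e36453c67af7118

E1 ⊕ E2 = (M1 ⊕ K) ⊕ (M2 ⊕ K) = M1 ⊕ M2 — the shared key cancels under XOR.
byte 0: 10000111 ^ 01010110 = 11010001
byte 1: 00110100 ^ 01010101 = 01100001
byte 2: 10000110 ^ 00001100 = 10001010
byte 3: 01101011 ^ 00110001 = 01011010
byte 4: 10101011 ^ 10110111 = 00011100
byte 5: 11100100 ^ 11000010 = 00100110
byte 6: 11010110 ^ 10111000 = 01101110
byte 7: 11011000 ^ 11101110 = 00110110
byte 8: 01001001 ^ 00001100 = 01000101
byte 9: 01111010 ^ 01000110 = 00111100
byte 10: 01010111 ^ 00110000 = 01100111
byte 11: 01100010 ^ 11001101 = 10101111
byte 12: 10001101 ^ 11111100 = 01110001
byte 13: 11111001 ^ 11100001 = 00011000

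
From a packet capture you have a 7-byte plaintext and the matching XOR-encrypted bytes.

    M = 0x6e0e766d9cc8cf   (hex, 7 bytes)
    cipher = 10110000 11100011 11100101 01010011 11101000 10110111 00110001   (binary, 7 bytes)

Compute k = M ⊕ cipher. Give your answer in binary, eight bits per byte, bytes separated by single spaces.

11011110 11101101 10010011 00111110 01110100 01111111 11111110

Since cipher = M ⊕ k, XORing both sides with M gives k = M ⊕ cipher.
6e ^ b0 = de
0e ^ e3 = ed
76 ^ e5 = 93
6d ^ 53 = 3e
9c ^ e8 = 74
c8 ^ b7 = 7f
cf ^ 31 = fe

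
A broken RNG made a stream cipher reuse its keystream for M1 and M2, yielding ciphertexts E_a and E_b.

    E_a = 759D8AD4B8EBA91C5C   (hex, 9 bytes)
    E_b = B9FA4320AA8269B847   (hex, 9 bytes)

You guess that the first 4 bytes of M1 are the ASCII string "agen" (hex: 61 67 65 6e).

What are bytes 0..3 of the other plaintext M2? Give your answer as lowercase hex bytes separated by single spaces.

First, E_a ⊕ E_b = (M1 ⊕ K) ⊕ (M2 ⊕ K) = M1 ⊕ M2, so the key drops out. Then M2 = (M1 ⊕ M2) ⊕ M1 over the first 4 bytes.
byte 0: (75 XOR b9) XOR 61 = cc XOR 61 = ad
byte 1: (9d XOR fa) XOR 67 = 67 XOR 67 = 00
byte 2: (8a XOR 43) XOR 65 = c9 XOR 65 = ac
byte 3: (d4 XOR 20) XOR 6e = f4 XOR 6e = 9a

ad 00 ac 9a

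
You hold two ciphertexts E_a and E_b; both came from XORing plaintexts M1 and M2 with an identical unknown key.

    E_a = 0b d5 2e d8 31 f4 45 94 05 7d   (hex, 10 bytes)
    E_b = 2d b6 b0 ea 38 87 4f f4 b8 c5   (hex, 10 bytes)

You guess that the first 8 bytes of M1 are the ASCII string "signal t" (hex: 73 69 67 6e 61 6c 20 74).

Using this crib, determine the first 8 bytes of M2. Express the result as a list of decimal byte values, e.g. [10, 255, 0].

[85, 10, 249, 92, 104, 31, 42, 20]

First, E_a ⊕ E_b = (M1 ⊕ K) ⊕ (M2 ⊕ K) = M1 ⊕ M2, so the key drops out. Then M2 = (M1 ⊕ M2) ⊕ M1 over the first 8 bytes.
byte 0: (0b ⊕ 2d) ⊕ 73 = 26 ⊕ 73 = 55
byte 1: (d5 ⊕ b6) ⊕ 69 = 63 ⊕ 69 = 0a
byte 2: (2e ⊕ b0) ⊕ 67 = 9e ⊕ 67 = f9
byte 3: (d8 ⊕ ea) ⊕ 6e = 32 ⊕ 6e = 5c
byte 4: (31 ⊕ 38) ⊕ 61 = 09 ⊕ 61 = 68
byte 5: (f4 ⊕ 87) ⊕ 6c = 73 ⊕ 6c = 1f
byte 6: (45 ⊕ 4f) ⊕ 20 = 0a ⊕ 20 = 2a
byte 7: (94 ⊕ f4) ⊕ 74 = 60 ⊕ 74 = 14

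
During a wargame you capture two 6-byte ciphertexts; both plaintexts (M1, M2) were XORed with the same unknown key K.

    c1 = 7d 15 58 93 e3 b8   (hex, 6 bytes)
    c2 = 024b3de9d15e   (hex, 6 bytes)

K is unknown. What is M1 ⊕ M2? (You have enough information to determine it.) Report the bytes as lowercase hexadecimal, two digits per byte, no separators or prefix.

7f5e657a32e6

c1 ⊕ c2 = (M1 ⊕ K) ⊕ (M2 ⊕ K) = M1 ⊕ M2 — the shared key cancels under XOR.
byte 0: 125 ^   2 = 127
byte 1:  21 ^  75 =  94
byte 2:  88 ^  61 = 101
byte 3: 147 ^ 233 = 122
byte 4: 227 ^ 209 =  50
byte 5: 184 ^  94 = 230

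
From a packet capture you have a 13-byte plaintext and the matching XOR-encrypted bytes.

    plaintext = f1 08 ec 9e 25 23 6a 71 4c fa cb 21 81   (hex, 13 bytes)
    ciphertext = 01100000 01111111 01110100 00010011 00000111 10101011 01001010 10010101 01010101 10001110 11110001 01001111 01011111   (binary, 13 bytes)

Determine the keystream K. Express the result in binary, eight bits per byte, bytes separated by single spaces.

10010001 01110111 10011000 10001101 00100010 10001000 00100000 11100100 00011001 01110100 00111010 01101110 11011110

Since ciphertext = plaintext ⊕ K, XORing both sides with plaintext gives K = plaintext ⊕ ciphertext.
byte 0: f1 ^ 60 = 91
byte 1: 08 ^ 7f = 77
byte 2: ec ^ 74 = 98
byte 3: 9e ^ 13 = 8d
byte 4: 25 ^ 07 = 22
byte 5: 23 ^ ab = 88
byte 6: 6a ^ 4a = 20
byte 7: 71 ^ 95 = e4
byte 8: 4c ^ 55 = 19
byte 9: fa ^ 8e = 74
byte 10: cb ^ f1 = 3a
byte 11: 21 ^ 4f = 6e
byte 12: 81 ^ 5f = de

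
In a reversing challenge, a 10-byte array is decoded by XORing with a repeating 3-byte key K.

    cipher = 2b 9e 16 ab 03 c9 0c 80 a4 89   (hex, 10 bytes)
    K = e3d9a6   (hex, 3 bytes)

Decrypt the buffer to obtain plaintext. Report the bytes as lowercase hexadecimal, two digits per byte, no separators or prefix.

c847b048da6fef59026a

The 3-byte key repeats, so the effective keystream is e3 d9 a6 e3 d9 a6 e3 d9 a6 e3.
byte 0:  43 ^ 227 = 200
byte 1: 158 ^ 217 =  71
byte 2:  22 ^ 166 = 176
byte 3: 171 ^ 227 =  72
byte 4:   3 ^ 217 = 218
byte 5: 201 ^ 166 = 111
byte 6:  12 ^ 227 = 239
byte 7: 128 ^ 217 =  89
byte 8: 164 ^ 166 =   2
byte 9: 137 ^ 227 = 106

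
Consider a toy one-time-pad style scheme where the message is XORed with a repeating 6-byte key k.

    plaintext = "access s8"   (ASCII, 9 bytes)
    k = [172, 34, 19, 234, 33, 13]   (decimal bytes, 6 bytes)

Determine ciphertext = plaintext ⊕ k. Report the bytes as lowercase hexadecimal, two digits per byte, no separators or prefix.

The 6-byte key repeats, so the effective keystream is ac 22 13 ea 21 0d ac 22 13.
byte 0: 61 xor ac = cd
byte 1: 63 xor 22 = 41
byte 2: 63 xor 13 = 70
byte 3: 65 xor ea = 8f
byte 4: 73 xor 21 = 52
byte 5: 73 xor 0d = 7e
byte 6: 20 xor ac = 8c
byte 7: 73 xor 22 = 51
byte 8: 38 xor 13 = 2b

cd41708f527e8c512b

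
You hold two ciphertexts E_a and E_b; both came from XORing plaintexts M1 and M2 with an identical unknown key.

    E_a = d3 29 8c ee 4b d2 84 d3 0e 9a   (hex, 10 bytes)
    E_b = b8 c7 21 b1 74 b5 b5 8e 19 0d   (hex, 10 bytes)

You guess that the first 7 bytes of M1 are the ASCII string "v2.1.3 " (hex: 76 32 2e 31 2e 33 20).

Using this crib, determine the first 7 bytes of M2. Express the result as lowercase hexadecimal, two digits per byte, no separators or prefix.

1ddc836e115411

First, E_a ⊕ E_b = (M1 ⊕ K) ⊕ (M2 ⊕ K) = M1 ⊕ M2, so the key drops out. Then M2 = (M1 ⊕ M2) ⊕ M1 over the first 7 bytes.
byte 0: (d3 XOR b8) XOR 76 = 6b XOR 76 = 1d
byte 1: (29 XOR c7) XOR 32 = ee XOR 32 = dc
byte 2: (8c XOR 21) XOR 2e = ad XOR 2e = 83
byte 3: (ee XOR b1) XOR 31 = 5f XOR 31 = 6e
byte 4: (4b XOR 74) XOR 2e = 3f XOR 2e = 11
byte 5: (d2 XOR b5) XOR 33 = 67 XOR 33 = 54
byte 6: (84 XOR b5) XOR 20 = 31 XOR 20 = 11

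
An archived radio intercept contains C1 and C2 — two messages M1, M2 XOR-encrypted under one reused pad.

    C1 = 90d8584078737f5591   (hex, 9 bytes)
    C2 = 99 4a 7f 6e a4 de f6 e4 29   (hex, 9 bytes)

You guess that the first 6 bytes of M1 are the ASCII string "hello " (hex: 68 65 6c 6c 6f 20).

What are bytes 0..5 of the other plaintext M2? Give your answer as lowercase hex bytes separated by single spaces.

First, C1 ⊕ C2 = (M1 ⊕ K) ⊕ (M2 ⊕ K) = M1 ⊕ M2, so the key drops out. Then M2 = (M1 ⊕ M2) ⊕ M1 over the first 6 bytes.
byte 0: (90 ⊕ 99) ⊕ 68 = 09 ⊕ 68 = 61
byte 1: (d8 ⊕ 4a) ⊕ 65 = 92 ⊕ 65 = f7
byte 2: (58 ⊕ 7f) ⊕ 6c = 27 ⊕ 6c = 4b
byte 3: (40 ⊕ 6e) ⊕ 6c = 2e ⊕ 6c = 42
byte 4: (78 ⊕ a4) ⊕ 6f = dc ⊕ 6f = b3
byte 5: (73 ⊕ de) ⊕ 20 = ad ⊕ 20 = 8d

61 f7 4b 42 b3 8d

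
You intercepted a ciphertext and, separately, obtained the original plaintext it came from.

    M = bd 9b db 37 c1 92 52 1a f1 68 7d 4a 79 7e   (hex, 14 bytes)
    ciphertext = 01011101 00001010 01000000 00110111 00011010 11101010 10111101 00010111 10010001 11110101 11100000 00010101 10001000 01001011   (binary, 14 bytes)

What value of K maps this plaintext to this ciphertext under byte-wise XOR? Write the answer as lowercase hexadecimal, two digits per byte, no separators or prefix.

Since ciphertext = M ⊕ K, XORing both sides with M gives K = M ⊕ ciphertext.
byte 0: 10111101 XOR 01011101 = 11100000
byte 1: 10011011 XOR 00001010 = 10010001
byte 2: 11011011 XOR 01000000 = 10011011
byte 3: 00110111 XOR 00110111 = 00000000
byte 4: 11000001 XOR 00011010 = 11011011
byte 5: 10010010 XOR 11101010 = 01111000
byte 6: 01010010 XOR 10111101 = 11101111
byte 7: 00011010 XOR 00010111 = 00001101
byte 8: 11110001 XOR 10010001 = 01100000
byte 9: 01101000 XOR 11110101 = 10011101
byte 10: 01111101 XOR 11100000 = 10011101
byte 11: 01001010 XOR 00010101 = 01011111
byte 12: 01111001 XOR 10001000 = 11110001
byte 13: 01111110 XOR 01001011 = 00110101

e0919b00db78ef0d609d9d5ff135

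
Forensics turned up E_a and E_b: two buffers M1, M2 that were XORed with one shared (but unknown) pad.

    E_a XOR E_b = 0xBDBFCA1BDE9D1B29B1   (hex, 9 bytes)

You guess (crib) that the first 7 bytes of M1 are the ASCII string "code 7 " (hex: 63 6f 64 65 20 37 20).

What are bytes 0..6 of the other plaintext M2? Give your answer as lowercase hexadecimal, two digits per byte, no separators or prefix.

ded0ae7efeaa3b

Since E_a ⊕ E_b = M1 ⊕ M2, XORing with the guessed M1 bytes yields the corresponding M2 bytes: M2 = (E_a ⊕ E_b) ⊕ M1.
byte 0: bd XOR 63 = de
byte 1: bf XOR 6f = d0
byte 2: ca XOR 64 = ae
byte 3: 1b XOR 65 = 7e
byte 4: de XOR 20 = fe
byte 5: 9d XOR 37 = aa
byte 6: 1b XOR 20 = 3b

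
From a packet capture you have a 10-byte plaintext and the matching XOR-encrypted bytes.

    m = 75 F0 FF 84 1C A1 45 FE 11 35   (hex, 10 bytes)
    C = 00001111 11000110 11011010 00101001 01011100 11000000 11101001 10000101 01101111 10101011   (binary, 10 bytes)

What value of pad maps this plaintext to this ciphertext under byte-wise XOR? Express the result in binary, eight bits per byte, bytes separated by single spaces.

01111010 00110110 00100101 10101101 01000000 01100001 10101100 01111011 01111110 10011110

Since C = m ⊕ pad, XORing both sides with m gives pad = m ⊕ C.
01110101 ^ 00001111 = 01111010
11110000 ^ 11000110 = 00110110
11111111 ^ 11011010 = 00100101
10000100 ^ 00101001 = 10101101
00011100 ^ 01011100 = 01000000
10100001 ^ 11000000 = 01100001
01000101 ^ 11101001 = 10101100
11111110 ^ 10000101 = 01111011
00010001 ^ 01101111 = 01111110
00110101 ^ 10101011 = 10011110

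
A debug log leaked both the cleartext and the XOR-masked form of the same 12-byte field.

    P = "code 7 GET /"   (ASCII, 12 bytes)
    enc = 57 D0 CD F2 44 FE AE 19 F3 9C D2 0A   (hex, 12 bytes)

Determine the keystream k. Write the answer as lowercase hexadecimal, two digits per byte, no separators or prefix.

Since enc = P ⊕ k, XORing both sides with P gives k = P ⊕ enc.
01100011 XOR 01010111 = 00110100
01101111 XOR 11010000 = 10111111
01100100 XOR 11001101 = 10101001
01100101 XOR 11110010 = 10010111
00100000 XOR 01000100 = 01100100
00110111 XOR 11111110 = 11001001
00100000 XOR 10101110 = 10001110
01000111 XOR 00011001 = 01011110
01000101 XOR 11110011 = 10110110
01010100 XOR 10011100 = 11001000
00100000 XOR 11010010 = 11110010
00101111 XOR 00001010 = 00100101

34bfa99764c98e5eb6c8f225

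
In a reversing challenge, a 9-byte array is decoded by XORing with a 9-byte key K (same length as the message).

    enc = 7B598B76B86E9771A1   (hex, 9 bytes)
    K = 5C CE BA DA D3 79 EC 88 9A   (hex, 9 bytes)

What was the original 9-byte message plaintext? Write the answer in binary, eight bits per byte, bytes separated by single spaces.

XOR is its own inverse, so applying the key byte-wise gives the result directly.
7b ⊕ 5c = 27
59 ⊕ ce = 97
8b ⊕ ba = 31
76 ⊕ da = ac
b8 ⊕ d3 = 6b
6e ⊕ 79 = 17
97 ⊕ ec = 7b
71 ⊕ 88 = f9
a1 ⊕ 9a = 3b

00100111 10010111 00110001 10101100 01101011 00010111 01111011 11111001 00111011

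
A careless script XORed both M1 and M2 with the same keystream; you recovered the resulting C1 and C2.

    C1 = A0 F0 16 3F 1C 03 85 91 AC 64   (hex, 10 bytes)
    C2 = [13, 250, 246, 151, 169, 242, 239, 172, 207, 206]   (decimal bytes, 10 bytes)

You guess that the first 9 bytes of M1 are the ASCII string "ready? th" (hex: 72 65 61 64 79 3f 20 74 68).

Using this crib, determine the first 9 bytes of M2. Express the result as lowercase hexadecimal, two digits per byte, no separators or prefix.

First, C1 ⊕ C2 = (M1 ⊕ K) ⊕ (M2 ⊕ K) = M1 ⊕ M2, so the key drops out. Then M2 = (M1 ⊕ M2) ⊕ M1 over the first 9 bytes.
byte 0: (a0 xor 0d) xor 72 = ad xor 72 = df
byte 1: (f0 xor fa) xor 65 = 0a xor 65 = 6f
byte 2: (16 xor f6) xor 61 = e0 xor 61 = 81
byte 3: (3f xor 97) xor 64 = a8 xor 64 = cc
byte 4: (1c xor a9) xor 79 = b5 xor 79 = cc
byte 5: (03 xor f2) xor 3f = f1 xor 3f = ce
byte 6: (85 xor ef) xor 20 = 6a xor 20 = 4a
byte 7: (91 xor ac) xor 74 = 3d xor 74 = 49
byte 8: (ac xor cf) xor 68 = 63 xor 68 = 0b

df6f81ccccce4a490b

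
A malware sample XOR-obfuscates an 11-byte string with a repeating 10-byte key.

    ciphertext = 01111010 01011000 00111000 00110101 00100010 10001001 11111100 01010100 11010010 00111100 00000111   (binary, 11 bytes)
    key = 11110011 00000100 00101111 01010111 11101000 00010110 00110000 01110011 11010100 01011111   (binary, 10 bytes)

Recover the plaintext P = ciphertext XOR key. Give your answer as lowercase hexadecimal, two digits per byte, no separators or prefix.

The 10-byte key repeats, so the effective keystream is f3 04 2f 57 e8 16 30 73 d4 5f f3.
byte 0: 122 xor 243 = 137
byte 1:  88 xor   4 =  92
byte 2:  56 xor  47 =  23
byte 3:  53 xor  87 =  98
byte 4:  34 xor 232 = 202
byte 5: 137 xor  22 = 159
byte 6: 252 xor  48 = 204
byte 7:  84 xor 115 =  39
byte 8: 210 xor 212 =   6
byte 9:  60 xor  95 =  99
byte 10:   7 xor 243 = 244

895c1762ca9fcc270663f4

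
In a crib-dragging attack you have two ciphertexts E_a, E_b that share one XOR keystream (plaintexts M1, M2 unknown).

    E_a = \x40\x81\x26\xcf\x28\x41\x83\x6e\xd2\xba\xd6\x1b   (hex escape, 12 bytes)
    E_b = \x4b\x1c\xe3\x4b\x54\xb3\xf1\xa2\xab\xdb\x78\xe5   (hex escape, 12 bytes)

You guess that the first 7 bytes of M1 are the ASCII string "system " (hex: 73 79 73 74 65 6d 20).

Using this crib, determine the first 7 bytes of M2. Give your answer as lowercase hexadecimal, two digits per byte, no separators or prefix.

78e4b6f0199f52

First, E_a ⊕ E_b = (M1 ⊕ K) ⊕ (M2 ⊕ K) = M1 ⊕ M2, so the key drops out. Then M2 = (M1 ⊕ M2) ⊕ M1 over the first 7 bytes.
byte 0: (40 ^ 4b) ^ 73 = 0b ^ 73 = 78
byte 1: (81 ^ 1c) ^ 79 = 9d ^ 79 = e4
byte 2: (26 ^ e3) ^ 73 = c5 ^ 73 = b6
byte 3: (cf ^ 4b) ^ 74 = 84 ^ 74 = f0
byte 4: (28 ^ 54) ^ 65 = 7c ^ 65 = 19
byte 5: (41 ^ b3) ^ 6d = f2 ^ 6d = 9f
byte 6: (83 ^ f1) ^ 20 = 72 ^ 20 = 52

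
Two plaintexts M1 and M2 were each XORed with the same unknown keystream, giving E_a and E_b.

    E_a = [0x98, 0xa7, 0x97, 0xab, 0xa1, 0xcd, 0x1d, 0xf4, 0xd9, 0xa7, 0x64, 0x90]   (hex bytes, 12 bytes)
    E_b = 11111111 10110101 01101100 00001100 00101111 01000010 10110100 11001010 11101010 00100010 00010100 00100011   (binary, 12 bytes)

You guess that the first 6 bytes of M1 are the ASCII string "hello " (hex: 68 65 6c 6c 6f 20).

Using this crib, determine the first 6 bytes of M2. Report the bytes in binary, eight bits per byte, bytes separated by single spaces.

00001111 01110111 10010111 11001011 11100001 10101111

First, E_a ⊕ E_b = (M1 ⊕ K) ⊕ (M2 ⊕ K) = M1 ⊕ M2, so the key drops out. Then M2 = (M1 ⊕ M2) ⊕ M1 over the first 6 bytes.
byte 0: (98 xor ff) xor 68 = 67 xor 68 = 0f
byte 1: (a7 xor b5) xor 65 = 12 xor 65 = 77
byte 2: (97 xor 6c) xor 6c = fb xor 6c = 97
byte 3: (ab xor 0c) xor 6c = a7 xor 6c = cb
byte 4: (a1 xor 2f) xor 6f = 8e xor 6f = e1
byte 5: (cd xor 42) xor 20 = 8f xor 20 = af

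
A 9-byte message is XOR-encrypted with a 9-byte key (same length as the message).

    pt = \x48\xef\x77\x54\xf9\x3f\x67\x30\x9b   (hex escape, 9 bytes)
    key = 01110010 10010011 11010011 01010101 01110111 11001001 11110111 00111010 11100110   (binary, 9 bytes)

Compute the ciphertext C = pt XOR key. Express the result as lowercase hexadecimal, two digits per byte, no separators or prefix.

byte 0:  72 ^ 114 =  58
byte 1: 239 ^ 147 = 124
byte 2: 119 ^ 211 = 164
byte 3:  84 ^  85 =   1
byte 4: 249 ^ 119 = 142
byte 5:  63 ^ 201 = 246
byte 6: 103 ^ 247 = 144
byte 7:  48 ^  58 =  10
byte 8: 155 ^ 230 = 125

3a7ca4018ef6900a7d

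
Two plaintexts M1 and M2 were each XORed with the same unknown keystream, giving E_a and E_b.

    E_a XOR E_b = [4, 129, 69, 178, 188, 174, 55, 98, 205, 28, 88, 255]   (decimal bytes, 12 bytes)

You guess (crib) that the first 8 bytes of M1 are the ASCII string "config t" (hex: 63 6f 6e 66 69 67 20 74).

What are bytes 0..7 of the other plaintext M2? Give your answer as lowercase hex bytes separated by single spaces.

Since E_a ⊕ E_b = M1 ⊕ M2, XORing with the guessed M1 bytes yields the corresponding M2 bytes: M2 = (E_a ⊕ E_b) ⊕ M1.
byte 0: 04 ⊕ 63 = 67
byte 1: 81 ⊕ 6f = ee
byte 2: 45 ⊕ 6e = 2b
byte 3: b2 ⊕ 66 = d4
byte 4: bc ⊕ 69 = d5
byte 5: ae ⊕ 67 = c9
byte 6: 37 ⊕ 20 = 17
byte 7: 62 ⊕ 74 = 16

67 ee 2b d4 d5 c9 17 16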